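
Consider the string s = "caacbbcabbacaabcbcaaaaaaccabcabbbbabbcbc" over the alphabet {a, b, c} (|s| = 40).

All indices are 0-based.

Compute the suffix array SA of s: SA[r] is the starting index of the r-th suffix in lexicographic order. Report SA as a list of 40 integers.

rank→(start, suffix):
  0 → (18, 'aaaaaaccabcabbbbabbcbc')
  1 → (19, 'aaaaaccabcabbbbabbcbc')
  2 → (20, 'aaaaccabcabbbbabbcbc')
  3 → (21, 'aaaccabcabbbbabbcbc')
  4 → (12, 'aabcbcaaaaaaccabcabbbbabbcbc')
  5 → (1, 'aacbbcabbacaabcbcaaaaaaccabcabbbbabbcbc')
  6 → (22, 'aaccabcabbbbabbcbc')
  7 → (7, 'abbacaabcbcaaaaaaccabcabbbbabbcbc')
  8 → (29, 'abbbbabbcbc')
  9 → (34, 'abbcbc')
  10 → (26, 'abcabbbbabbcbc')
  11 → (13, 'abcbcaaaaaaccabcabbbbabbcbc')
  12 → (10, 'acaabcbcaaaaaaccabcabbbbabbcbc')
  13 → (2, 'acbbcabbacaabcbcaaaaaaccabcabbbbabbcbc')
  14 → (23, 'accabcabbbbabbcbc')
  15 → (33, 'babbcbc')
  16 → (9, 'bacaabcbcaaaaaaccabcabbbbabbcbc')
  17 → (32, 'bbabbcbc')
  18 → (8, 'bbacaabcbcaaaaaaccabcabbbbabbcbc')
  19 → (31, 'bbbabbcbc')
  20 → (30, 'bbbbabbcbc')
  21 → (4, 'bbcabbacaabcbcaaaaaaccabcabbbbabbcbc')
  22 → (35, 'bbcbc')
  23 → (38, 'bc')
  24 → (16, 'bcaaaaaaccabcabbbbabbcbc')
  25 → (5, 'bcabbacaabcbcaaaaaaccabcabbbbabbcbc')
  26 → (27, 'bcabbbbabbcbc')
  27 → (36, 'bcbc')
  28 → (14, 'bcbcaaaaaaccabcabbbbabbcbc')
  29 → (39, 'c')
  30 → (17, 'caaaaaaccabcabbbbabbcbc')
  31 → (11, 'caabcbcaaaaaaccabcabbbbabbcbc')
  32 → (0, 'caacbbcabbacaabcbcaaaaaaccabcabbbbabbcbc')
  33 → (6, 'cabbacaabcbcaaaaaaccabcabbbbabbcbc')
  34 → (28, 'cabbbbabbcbc')
  35 → (25, 'cabcabbbbabbcbc')
  36 → (3, 'cbbcabbacaabcbcaaaaaaccabcabbbbabbcbc')
  37 → (37, 'cbc')
  38 → (15, 'cbcaaaaaaccabcabbbbabbcbc')
  39 → (24, 'ccabcabbbbabbcbc')

[18, 19, 20, 21, 12, 1, 22, 7, 29, 34, 26, 13, 10, 2, 23, 33, 9, 32, 8, 31, 30, 4, 35, 38, 16, 5, 27, 36, 14, 39, 17, 11, 0, 6, 28, 25, 3, 37, 15, 24]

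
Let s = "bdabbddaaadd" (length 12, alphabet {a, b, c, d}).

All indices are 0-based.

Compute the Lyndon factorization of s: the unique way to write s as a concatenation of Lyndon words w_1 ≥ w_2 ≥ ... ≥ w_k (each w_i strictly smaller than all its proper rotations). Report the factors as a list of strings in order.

["bd", "abbdd", "aaadd"]

emit factor 1: 'bd' (i=0, period=2)
emit factor 2: 'abbdd' (i=2, period=5)
emit factor 3: 'aaadd' (i=7, period=5)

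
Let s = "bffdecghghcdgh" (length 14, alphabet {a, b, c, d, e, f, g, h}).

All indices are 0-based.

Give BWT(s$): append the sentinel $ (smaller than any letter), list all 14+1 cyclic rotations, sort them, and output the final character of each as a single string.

h$hefcdfbdhcggg

rank  rotation         last
    0  $bffdecghghcdgh  h
    1  bffdecghghcdgh$  $
    2  cdgh$bffdecghgh  h
    3  cghghcdgh$bffde  e
    4  decghghcdgh$bff  f
    5  dgh$bffdecghghc  c
    6  ecghghcdgh$bffd  d
    7  fdecghghcdgh$bf  f
    8  ffdecghghcdgh$b  b
    9  gh$bffdecghghcd  d
   10  ghcdgh$bffdecgh  h
   11  ghghcdgh$bffdec  c
   12  h$bffdecghghcdg  g
   13  hcdgh$bffdecghg  g
   14  hghcdgh$bffdecg  g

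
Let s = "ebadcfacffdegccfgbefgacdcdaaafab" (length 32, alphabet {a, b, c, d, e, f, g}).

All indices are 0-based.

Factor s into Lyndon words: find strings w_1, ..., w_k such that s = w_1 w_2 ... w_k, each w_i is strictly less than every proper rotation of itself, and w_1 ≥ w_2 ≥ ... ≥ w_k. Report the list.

["e", "b", "adcf", "acffdegccfgbefg", "acdcd", "aaafab"]

emit factor 1: 'e' (i=0, period=1)
emit factor 2: 'b' (i=1, period=1)
emit factor 3: 'adcf' (i=2, period=4)
emit factor 4: 'acffdegccfgbefg' (i=6, period=15)
emit factor 5: 'acdcd' (i=21, period=5)
emit factor 6: 'aaafab' (i=26, period=6)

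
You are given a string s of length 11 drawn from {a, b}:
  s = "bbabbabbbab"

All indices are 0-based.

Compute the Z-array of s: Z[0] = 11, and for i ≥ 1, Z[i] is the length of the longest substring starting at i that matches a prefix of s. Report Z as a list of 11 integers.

Z[0]=11
i=1: i≥r, start 0; Z[1]=1 grow→box=[1,2)
i=2: i≥r, start 0; Z[2]=0
i=3: i≥r, start 0; Z[3]=5 grow→box=[3,8)
i=4: min(r-i=4, Z[1]=1)=1; Z[4]=1
i=5: min(r-i=3, Z[2]=0)=0; Z[5]=0
i=6: min(r-i=2, Z[3]=5)=2; Z[6]=2
i=7: min(r-i=1, Z[4]=1)=1; Z[7]=4 grow→box=[7,11)
i=8: min(r-i=3, Z[1]=1)=1; Z[8]=1
i=9: min(r-i=2, Z[2]=0)=0; Z[9]=0
i=10: min(r-i=1, Z[3]=5)=1; Z[10]=1

[11, 1, 0, 5, 1, 0, 2, 4, 1, 0, 1]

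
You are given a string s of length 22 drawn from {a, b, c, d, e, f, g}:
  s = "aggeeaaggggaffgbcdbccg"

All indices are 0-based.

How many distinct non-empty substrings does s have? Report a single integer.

231

rank | idx | suffix
   0 |   5 | aaggggaffgbcdbccg
   1 |  11 | affgbcdbccg
   2 |   0 | aggeeaaggggaffgbcdbccg
   3 |   6 | aggggaffgbcdbccg
   4 |  18 | bccg
   5 |  15 | bcdbccg
   6 |  19 | ccg
   7 |  16 | cdbccg
   8 |  20 | cg
   9 |  17 | dbccg
  10 |   4 | eaaggggaffgbcdbccg
  11 |   3 | eeaaggggaffgbcdbccg
  12 |  12 | ffgbcdbccg
  13 |  13 | fgbcdbccg
  14 |  21 | g
  15 |  10 | gaffgbcdbccg
  16 |  14 | gbcdbccg
  17 |   2 | geeaaggggaffgbcdbccg
  18 |   9 | ggaffgbcdbccg
  19 |   1 | ggeeaaggggaffgbcdbccg
  20 |   8 | gggaffgbcdbccg
  21 |   7 | ggggaffgbcdbccg

SA = [5, 11, 0, 6, 18, 15, 19, 16, 20, 17, 4, 3, 12, 13, 21, 10, 14, 2, 9, 1, 8, 7]
i: (SA[i-1],SA[i]) lcp shared
  1: (5,11) 1 'a'
  2: (11,0) 1 'a'
  3: (0,6) 3 'agg'
  4: (6,18) 0 ''
  5: (18,15) 2 'bc'
  6: (15,19) 0 ''
  7: (19,16) 1 'c'
  8: (16,20) 1 'c'
  9: (20,17) 0 ''
  10: (17,4) 0 ''
  11: (4,3) 1 'e'
  12: (3,12) 0 ''
  13: (12,13) 1 'f'
  14: (13,21) 0 ''
  15: (21,10) 1 'g'
  16: (10,14) 1 'g'
  17: (14,2) 1 'g'
  18: (2,9) 1 'g'
  19: (9,1) 2 'gg'
  20: (1,8) 2 'gg'
  21: (8,7) 3 'ggg'

n(n+1)/2 = 22·23/2 = 253
Σ LCP = 0 + 1 + 1 + 3 + 0 + 2 + 0 + 1 + 1 + 0 + 0 + 1 + 0 + 1 + 0 + 1 + 1 + 1 + 1 + 2 + 2 + 3 = 22
distinct = 253 − 22 = 231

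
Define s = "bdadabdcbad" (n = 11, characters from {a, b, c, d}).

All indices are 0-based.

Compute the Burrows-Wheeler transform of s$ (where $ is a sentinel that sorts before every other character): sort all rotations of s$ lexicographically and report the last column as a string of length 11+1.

rank  rotation      last
    0  $bdadabdcbad  d
    1  abdcbad$bdad  d
    2  ad$bdadabdcb  b
    3  adabdcbad$bd  d
    4  bad$bdadabdc  c
    5  bdadabdcbad$  $
    6  bdcbad$bdada  a
    7  cbad$bdadabd  d
    8  d$bdadabdcba  a
    9  dabdcbad$bda  a
   10  dadabdcbad$b  b
   11  dcbad$bdadab  b

ddbdc$adaabb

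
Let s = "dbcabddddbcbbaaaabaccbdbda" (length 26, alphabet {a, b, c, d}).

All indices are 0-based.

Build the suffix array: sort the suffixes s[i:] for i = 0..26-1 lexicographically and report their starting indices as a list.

rank→(start, suffix):
  0 → (25, 'a')
  1 → (13, 'aaaabaccbdbda')
  2 → (14, 'aaabaccbdbda')
  3 → (15, 'aabaccbdbda')
  4 → (16, 'abaccbdbda')
  5 → (3, 'abddddbcbbaaaabaccbdbda')
  6 → (18, 'accbdbda')
  7 → (12, 'baaaabaccbdbda')
  8 → (17, 'baccbdbda')
  9 → (11, 'bbaaaabaccbdbda')
  10 → (1, 'bcabddddbcbbaaaabaccbdbda')
  11 → (9, 'bcbbaaaabaccbdbda')
  12 → (23, 'bda')
  13 → (21, 'bdbda')
  14 → (4, 'bddddbcbbaaaabaccbdbda')
  15 → (2, 'cabddddbcbbaaaabaccbdbda')
  16 → (10, 'cbbaaaabaccbdbda')
  17 → (20, 'cbdbda')
  18 → (19, 'ccbdbda')
  19 → (24, 'da')
  20 → (0, 'dbcabddddbcbbaaaabaccbdbda')
  21 → (8, 'dbcbbaaaabaccbdbda')
  22 → (22, 'dbda')
  23 → (7, 'ddbcbbaaaabaccbdbda')
  24 → (6, 'dddbcbbaaaabaccbdbda')
  25 → (5, 'ddddbcbbaaaabaccbdbda')

[25, 13, 14, 15, 16, 3, 18, 12, 17, 11, 1, 9, 23, 21, 4, 2, 10, 20, 19, 24, 0, 8, 22, 7, 6, 5]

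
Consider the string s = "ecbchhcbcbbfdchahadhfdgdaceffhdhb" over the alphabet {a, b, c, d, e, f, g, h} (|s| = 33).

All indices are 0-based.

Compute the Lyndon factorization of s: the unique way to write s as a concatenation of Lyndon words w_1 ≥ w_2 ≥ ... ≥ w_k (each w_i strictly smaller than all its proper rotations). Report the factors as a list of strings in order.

["e", "c", "bchhc", "bc", "bbfdch", "ah", "adhfdgd", "aceffhdhb"]

emit factor 1: 'e' (i=0, period=1)
emit factor 2: 'c' (i=1, period=1)
emit factor 3: 'bchhc' (i=2, period=5)
emit factor 4: 'bc' (i=7, period=2)
emit factor 5: 'bbfdch' (i=9, period=6)
emit factor 6: 'ah' (i=15, period=2)
emit factor 7: 'adhfdgd' (i=17, period=7)
emit factor 8: 'aceffhdhb' (i=24, period=9)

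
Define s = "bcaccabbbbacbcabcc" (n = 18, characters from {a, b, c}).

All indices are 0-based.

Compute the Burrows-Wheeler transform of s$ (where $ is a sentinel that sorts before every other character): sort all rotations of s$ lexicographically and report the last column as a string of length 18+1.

rank  rotation             last
    0  $bcaccabbbbacbcabcc  c
    1  abbbbacbcabcc$bcacc  c
    2  abcc$bcaccabbbbacbc  c
    3  acbcabcc$bcaccabbbb  b
    4  accabbbbacbcabcc$bc  c
    5  bacbcabcc$bcaccabbb  b
    6  bbacbcabcc$bcaccabb  b
    7  bbbacbcabcc$bcaccab  b
    8  bbbbacbcabcc$bcacca  a
    9  bcabcc$bcaccabbbbac  c
   10  bcaccabbbbacbcabcc$  $
   11  bcc$bcaccabbbbacbca  a
   12  c$bcaccabbbbacbcabc  c
   13  cabbbbacbcabcc$bcac  c
   14  cabcc$bcaccabbbbacb  b
   15  caccabbbbacbcabcc$b  b
   16  cbcabcc$bcaccabbbba  a
   17  cc$bcaccabbbbacbcab  b
   18  ccabbbbacbcabcc$bca  a

cccbcbbbac$accbbaba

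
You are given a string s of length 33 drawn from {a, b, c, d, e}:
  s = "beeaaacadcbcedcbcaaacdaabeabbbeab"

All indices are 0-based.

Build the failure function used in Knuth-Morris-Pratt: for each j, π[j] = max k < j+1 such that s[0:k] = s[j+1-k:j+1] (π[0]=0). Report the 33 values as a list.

[0, 0, 0, 0, 0, 0, 0, 0, 0, 0, 1, 0, 0, 0, 0, 1, 0, 0, 0, 0, 0, 0, 0, 0, 1, 2, 0, 1, 1, 1, 2, 0, 1]

π[0] = 0
j=1 s[j]='e': π[1]=0 (border '')
j=2 s[j]='e': π[2]=0 (border '')
j=3 s[j]='a': π[3]=0 (border '')
j=4 s[j]='a': π[4]=0 (border '')
j=5 s[j]='a': π[5]=0 (border '')
j=6 s[j]='c': π[6]=0 (border '')
j=7 s[j]='a': π[7]=0 (border '')
j=8 s[j]='d': π[8]=0 (border '')
j=9 s[j]='c': π[9]=0 (border '')
j=10 s[j]='b': π[10]=1 (border 'b')
j=11 s[j]='c': k: 1→0; π[11]=0 (border '')
j=12 s[j]='e': π[12]=0 (border '')
j=13 s[j]='d': π[13]=0 (border '')
j=14 s[j]='c': π[14]=0 (border '')
j=15 s[j]='b': π[15]=1 (border 'b')
j=16 s[j]='c': k: 1→0; π[16]=0 (border '')
j=17 s[j]='a': π[17]=0 (border '')
j=18 s[j]='a': π[18]=0 (border '')
j=19 s[j]='a': π[19]=0 (border '')
j=20 s[j]='c': π[20]=0 (border '')
j=21 s[j]='d': π[21]=0 (border '')
j=22 s[j]='a': π[22]=0 (border '')
j=23 s[j]='a': π[23]=0 (border '')
j=24 s[j]='b': π[24]=1 (border 'b')
j=25 s[j]='e': π[25]=2 (border 'be')
j=26 s[j]='a': k: 2→0; π[26]=0 (border '')
j=27 s[j]='b': π[27]=1 (border 'b')
j=28 s[j]='b': k: 1→0; π[28]=1 (border 'b')
j=29 s[j]='b': k: 1→0; π[29]=1 (border 'b')
j=30 s[j]='e': π[30]=2 (border 'be')
j=31 s[j]='a': k: 2→0; π[31]=0 (border '')
j=32 s[j]='b': π[32]=1 (border 'b')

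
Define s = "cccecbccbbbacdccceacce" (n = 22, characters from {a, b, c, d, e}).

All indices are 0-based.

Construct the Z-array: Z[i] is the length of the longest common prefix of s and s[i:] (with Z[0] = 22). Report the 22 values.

[22, 2, 1, 0, 1, 0, 2, 1, 0, 0, 0, 0, 1, 0, 4, 2, 1, 0, 0, 2, 1, 0]

Z[0]=22
i=1: outside box; Z[1]=2 scan→box=[1,3)
i=2: min(r-i=1, Z[1]=2)=1; Z[2]=1
i=3: outside box; Z[3]=0
i=4: outside box; Z[4]=1 scan→box=[4,5)
i=5: outside box; Z[5]=0
i=6: outside box; Z[6]=2 scan→box=[6,8)
i=7: min(r-i=1, Z[1]=2)=1; Z[7]=1
i=8: outside box; Z[8]=0
i=9: outside box; Z[9]=0
i=10: outside box; Z[10]=0
i=11: outside box; Z[11]=0
i=12: outside box; Z[12]=1 scan→box=[12,13)
i=13: outside box; Z[13]=0
i=14: outside box; Z[14]=4 scan→box=[14,18)
i=15: min(r-i=3, Z[1]=2)=2; Z[15]=2
i=16: min(r-i=2, Z[2]=1)=1; Z[16]=1
i=17: min(r-i=1, Z[3]=0)=0; Z[17]=0
i=18: outside box; Z[18]=0
i=19: outside box; Z[19]=2 scan→box=[19,21)
i=20: min(r-i=1, Z[1]=2)=1; Z[20]=1
i=21: outside box; Z[21]=0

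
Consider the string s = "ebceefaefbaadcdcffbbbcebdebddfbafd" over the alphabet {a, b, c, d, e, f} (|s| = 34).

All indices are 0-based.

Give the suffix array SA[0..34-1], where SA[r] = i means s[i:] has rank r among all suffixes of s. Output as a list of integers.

[10, 11, 6, 31, 9, 30, 18, 19, 20, 1, 26, 23, 13, 21, 2, 15, 33, 12, 14, 27, 24, 28, 0, 25, 22, 3, 4, 7, 5, 8, 29, 17, 32, 16]

sorted suffixes:
  #0 SA[0]=10  'aadcdcffbbbcebdebddfbafd'
  #1 SA[1]=11  'adcdcffbbbcebdebddfbafd'
  #2 SA[2]=6  'aefbaadcdcffbbbcebdebddfbafd'
  #3 SA[3]=31  'afd'
  #4 SA[4]=9  'baadcdcffbbbcebdebddfbafd'
  #5 SA[5]=30  'bafd'
  #6 SA[6]=18  'bbbcebdebddfbafd'
  #7 SA[7]=19  'bbcebdebddfbafd'
  #8 SA[8]=20  'bcebdebddfbafd'
  #9 SA[9]=1  'bceefaefbaadcdcffbbbcebdebddfbafd'
  #10 SA[10]=26  'bddfbafd'
  #11 SA[11]=23  'bdebddfbafd'
  #12 SA[12]=13  'cdcffbbbcebdebddfbafd'
  #13 SA[13]=21  'cebdebddfbafd'
  #14 SA[14]=2  'ceefaefbaadcdcffbbbcebdebddfbafd'
  #15 SA[15]=15  'cffbbbcebdebddfbafd'
  #16 SA[16]=33  'd'
  #17 SA[17]=12  'dcdcffbbbcebdebddfbafd'
  #18 SA[18]=14  'dcffbbbcebdebddfbafd'
  #19 SA[19]=27  'ddfbafd'
  #20 SA[20]=24  'debddfbafd'
  #21 SA[21]=28  'dfbafd'
  #22 SA[22]=0  'ebceefaefbaadcdcffbbbcebdebddfbafd'
  #23 SA[23]=25  'ebddfbafd'
  #24 SA[24]=22  'ebdebddfbafd'
  #25 SA[25]=3  'eefaefbaadcdcffbbbcebdebddfbafd'
  #26 SA[26]=4  'efaefbaadcdcffbbbcebdebddfbafd'
  #27 SA[27]=7  'efbaadcdcffbbbcebdebddfbafd'
  #28 SA[28]=5  'faefbaadcdcffbbbcebdebddfbafd'
  #29 SA[29]=8  'fbaadcdcffbbbcebdebddfbafd'
  #30 SA[30]=29  'fbafd'
  #31 SA[31]=17  'fbbbcebdebddfbafd'
  #32 SA[32]=32  'fd'
  #33 SA[33]=16  'ffbbbcebdebddfbafd'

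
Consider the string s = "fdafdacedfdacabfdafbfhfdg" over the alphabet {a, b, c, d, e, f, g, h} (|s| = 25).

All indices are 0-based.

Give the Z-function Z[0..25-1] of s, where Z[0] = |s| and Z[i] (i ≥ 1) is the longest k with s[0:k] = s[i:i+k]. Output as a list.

Z[0]=25
i=1: fresh scan; Z[1]=0
i=2: fresh scan; Z[2]=0
i=3: fresh scan; Z[3]=3 scan→box=[3,6)
i=4: min(r-i=2, Z[1]=0)=0; Z[4]=0
i=5: min(r-i=1, Z[2]=0)=0; Z[5]=0
i=6: fresh scan; Z[6]=0
i=7: fresh scan; Z[7]=0
i=8: fresh scan; Z[8]=0
i=9: fresh scan; Z[9]=3 scan→box=[9,12)
i=10: min(r-i=2, Z[1]=0)=0; Z[10]=0
i=11: min(r-i=1, Z[2]=0)=0; Z[11]=0
i=12: fresh scan; Z[12]=0
i=13: fresh scan; Z[13]=0
i=14: fresh scan; Z[14]=0
i=15: fresh scan; Z[15]=4 scan→box=[15,19)
i=16: min(r-i=3, Z[1]=0)=0; Z[16]=0
i=17: min(r-i=2, Z[2]=0)=0; Z[17]=0
i=18: min(r-i=1, Z[3]=3)=1; Z[18]=1
i=19: fresh scan; Z[19]=0
i=20: fresh scan; Z[20]=1 scan→box=[20,21)
i=21: fresh scan; Z[21]=0
i=22: fresh scan; Z[22]=2 scan→box=[22,24)
i=23: min(r-i=1, Z[1]=0)=0; Z[23]=0
i=24: fresh scan; Z[24]=0

[25, 0, 0, 3, 0, 0, 0, 0, 0, 3, 0, 0, 0, 0, 0, 4, 0, 0, 1, 0, 1, 0, 2, 0, 0]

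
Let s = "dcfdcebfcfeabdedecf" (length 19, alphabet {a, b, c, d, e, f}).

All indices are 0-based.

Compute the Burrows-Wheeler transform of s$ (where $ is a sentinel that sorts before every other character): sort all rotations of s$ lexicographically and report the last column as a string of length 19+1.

feaededff$ebfcddcbcc

rank  rotation              last
    0  $dcfdcebfcfeabdedecf  f
    1  abdedecf$dcfdcebfcfe  e
    2  bdedecf$dcfdcebfcfea  a
    3  bfcfeabdedecf$dcfdce  e
    4  cebfcfeabdedecf$dcfd  d
    5  cf$dcfdcebfcfeabdede  e
    6  cfdcebfcfeabdedecf$d  d
    7  cfeabdedecf$dcfdcebf  f
    8  dcebfcfeabdedecf$dcf  f
    9  dcfdcebfcfeabdedecf$  $
   10  decf$dcfdcebfcfeabde  e
   11  dedecf$dcfdcebfcfeab  b
   12  eabdedecf$dcfdcebfcf  f
   13  ebfcfeabdedecf$dcfdc  c
   14  ecf$dcfdcebfcfeabded  d
   15  edecf$dcfdcebfcfeabd  d
   16  f$dcfdcebfcfeabdedec  c
   17  fcfeabdedecf$dcfdceb  b
   18  fdcebfcfeabdedecf$dc  c
   19  feabdedecf$dcfdcebfc  c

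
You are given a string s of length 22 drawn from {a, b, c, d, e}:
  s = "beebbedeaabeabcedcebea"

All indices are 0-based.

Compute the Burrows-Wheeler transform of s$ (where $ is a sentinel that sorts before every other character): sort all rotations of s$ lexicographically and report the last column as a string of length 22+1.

aeeeaeaeab$dbeebdbeccbb

rank  rotation                 last
    0  $beebbedeaabeabcedcebea  a
    1  a$beebbedeaabeabcedcebe  e
    2  aabeabcedcebea$beebbede  e
    3  abcedcebea$beebbedeaabe  e
    4  abeabcedcebea$beebbedea  a
    5  bbedeaabeabcedcebea$bee  e
    6  bcedcebea$beebbedeaabea  a
    7  bea$beebbedeaabeabcedce  e
    8  beabcedcebea$beebbedeaa  a
    9  bedeaabeabcedcebea$beeb  b
   10  beebbedeaabeabcedcebea$  $
   11  cebea$beebbedeaabeabced  d
   12  cedcebea$beebbedeaabeab  b
   13  dcebea$beebbedeaabeabce  e
   14  deaabeabcedcebea$beebbe  e
   15  ea$beebbedeaabeabcedceb  b
   16  eaabeabcedcebea$beebbed  d
   17  eabcedcebea$beebbedeaab  b
   18  ebbedeaabeabcedcebea$be  e
   19  ebea$beebbedeaabeabcedc  c
   20  edcebea$beebbedeaabeabc  c
   21  edeaabeabcedcebea$beebb  b
   22  eebbedeaabeabcedcebea$b  b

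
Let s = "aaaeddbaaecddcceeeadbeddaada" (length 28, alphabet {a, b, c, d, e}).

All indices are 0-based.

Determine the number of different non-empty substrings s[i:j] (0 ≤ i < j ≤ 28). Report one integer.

370

sorted suffixes:
  #0 SA[0]=27  'a'
  #1 SA[1]=0  'aaaeddbaaecddcceeeadbeddaada'
  #2 SA[2]=24  'aada'
  #3 SA[3]=7  'aaecddcceeeadbeddaada'
  #4 SA[4]=1  'aaeddbaaecddcceeeadbeddaada'
  #5 SA[5]=25  'ada'
  #6 SA[6]=18  'adbeddaada'
  #7 SA[7]=8  'aecddcceeeadbeddaada'
  #8 SA[8]=2  'aeddbaaecddcceeeadbeddaada'
  #9 SA[9]=6  'baaecddcceeeadbeddaada'
  #10 SA[10]=20  'beddaada'
  #11 SA[11]=13  'cceeeadbeddaada'
  #12 SA[12]=10  'cddcceeeadbeddaada'
  #13 SA[13]=14  'ceeeadbeddaada'
  #14 SA[14]=26  'da'
  #15 SA[15]=23  'daada'
  #16 SA[16]=5  'dbaaecddcceeeadbeddaada'
  #17 SA[17]=19  'dbeddaada'
  #18 SA[18]=12  'dcceeeadbeddaada'
  #19 SA[19]=22  'ddaada'
  #20 SA[20]=4  'ddbaaecddcceeeadbeddaada'
  #21 SA[21]=11  'ddcceeeadbeddaada'
  #22 SA[22]=17  'eadbeddaada'
  #23 SA[23]=9  'ecddcceeeadbeddaada'
  #24 SA[24]=21  'eddaada'
  #25 SA[25]=3  'eddbaaecddcceeeadbeddaada'
  #26 SA[26]=16  'eeadbeddaada'
  #27 SA[27]=15  'eeeadbeddaada'

SA = [27, 0, 24, 7, 1, 25, 18, 8, 2, 6, 20, 13, 10, 14, 26, 23, 5, 19, 12, 22, 4, 11, 17, 9, 21, 3, 16, 15]
i: (SA[i-1],SA[i]) lcp shared
  1: (27,0) 1 'a'
  2: (0,24) 2 'aa'
  3: (24,7) 2 'aa'
  4: (7,1) 3 'aae'
  5: (1,25) 1 'a'
  6: (25,18) 2 'ad'
  7: (18,8) 1 'a'
  8: (8,2) 2 'ae'
  9: (2,6) 0 ''
  10: (6,20) 1 'b'
  11: (20,13) 0 ''
  12: (13,10) 1 'c'
  13: (10,14) 1 'c'
  14: (14,26) 0 ''
  15: (26,23) 2 'da'
  16: (23,5) 1 'd'
  17: (5,19) 2 'db'
  18: (19,12) 1 'd'
  19: (12,22) 1 'd'
  20: (22,4) 2 'dd'
  21: (4,11) 2 'dd'
  22: (11,17) 0 ''
  23: (17,9) 1 'e'
  24: (9,21) 1 'e'
  25: (21,3) 3 'edd'
  26: (3,16) 1 'e'
  27: (16,15) 2 'ee'

n(n+1)/2 = 28·29/2 = 406
Σ LCP = 0 + 1 + 2 + 2 + 3 + 1 + 2 + 1 + 2 + 0 + 1 + 0 + 1 + 1 + 0 + 2 + 1 + 2 + 1 + 1 + 2 + 2 + 0 + 1 + 1 + 3 + 1 + 2 = 36
distinct = 406 − 36 = 370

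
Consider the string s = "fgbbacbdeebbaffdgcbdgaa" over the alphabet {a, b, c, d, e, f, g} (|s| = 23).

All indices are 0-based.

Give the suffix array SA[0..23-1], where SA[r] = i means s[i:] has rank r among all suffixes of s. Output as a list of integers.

[22, 21, 4, 12, 3, 11, 2, 10, 6, 18, 5, 17, 7, 19, 15, 9, 8, 14, 13, 0, 20, 1, 16]

rank→(start, suffix):
  0 → (22, 'a')
  1 → (21, 'aa')
  2 → (4, 'acbdeebbaffdgcbdgaa')
  3 → (12, 'affdgcbdgaa')
  4 → (3, 'bacbdeebbaffdgcbdgaa')
  5 → (11, 'baffdgcbdgaa')
  6 → (2, 'bbacbdeebbaffdgcbdgaa')
  7 → (10, 'bbaffdgcbdgaa')
  8 → (6, 'bdeebbaffdgcbdgaa')
  9 → (18, 'bdgaa')
  10 → (5, 'cbdeebbaffdgcbdgaa')
  11 → (17, 'cbdgaa')
  12 → (7, 'deebbaffdgcbdgaa')
  13 → (19, 'dgaa')
  14 → (15, 'dgcbdgaa')
  15 → (9, 'ebbaffdgcbdgaa')
  16 → (8, 'eebbaffdgcbdgaa')
  17 → (14, 'fdgcbdgaa')
  18 → (13, 'ffdgcbdgaa')
  19 → (0, 'fgbbacbdeebbaffdgcbdgaa')
  20 → (20, 'gaa')
  21 → (1, 'gbbacbdeebbaffdgcbdgaa')
  22 → (16, 'gcbdgaa')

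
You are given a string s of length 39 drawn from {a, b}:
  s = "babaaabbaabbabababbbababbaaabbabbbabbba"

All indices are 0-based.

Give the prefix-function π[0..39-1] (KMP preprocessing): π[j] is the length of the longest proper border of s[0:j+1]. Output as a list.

π[0] = 0
j=1 s[j]='a': π[1]=0 (border '')
j=2 s[j]='b': π[2]=1 (border 'b')
j=3 s[j]='a': π[3]=2 (border 'ba')
j=4 s[j]='a': k: 2→0; π[4]=0 (border '')
j=5 s[j]='a': π[5]=0 (border '')
j=6 s[j]='b': π[6]=1 (border 'b')
j=7 s[j]='b': k: 1→0; π[7]=1 (border 'b')
j=8 s[j]='a': π[8]=2 (border 'ba')
j=9 s[j]='a': k: 2→0; π[9]=0 (border '')
j=10 s[j]='b': π[10]=1 (border 'b')
j=11 s[j]='b': k: 1→0; π[11]=1 (border 'b')
j=12 s[j]='a': π[12]=2 (border 'ba')
j=13 s[j]='b': π[13]=3 (border 'bab')
j=14 s[j]='a': π[14]=4 (border 'baba')
j=15 s[j]='b': k: 4→2; π[15]=3 (border 'bab')
j=16 s[j]='a': π[16]=4 (border 'baba')
j=17 s[j]='b': k: 4→2; π[17]=3 (border 'bab')
j=18 s[j]='b': k: 3→1→0; π[18]=1 (border 'b')
j=19 s[j]='b': k: 1→0; π[19]=1 (border 'b')
j=20 s[j]='a': π[20]=2 (border 'ba')
j=21 s[j]='b': π[21]=3 (border 'bab')
j=22 s[j]='a': π[22]=4 (border 'baba')
j=23 s[j]='b': k: 4→2; π[23]=3 (border 'bab')
j=24 s[j]='b': k: 3→1→0; π[24]=1 (border 'b')
j=25 s[j]='a': π[25]=2 (border 'ba')
j=26 s[j]='a': k: 2→0; π[26]=0 (border '')
j=27 s[j]='a': π[27]=0 (border '')
j=28 s[j]='b': π[28]=1 (border 'b')
j=29 s[j]='b': k: 1→0; π[29]=1 (border 'b')
j=30 s[j]='a': π[30]=2 (border 'ba')
j=31 s[j]='b': π[31]=3 (border 'bab')
j=32 s[j]='b': k: 3→1→0; π[32]=1 (border 'b')
j=33 s[j]='b': k: 1→0; π[33]=1 (border 'b')
j=34 s[j]='a': π[34]=2 (border 'ba')
j=35 s[j]='b': π[35]=3 (border 'bab')
j=36 s[j]='b': k: 3→1→0; π[36]=1 (border 'b')
j=37 s[j]='b': k: 1→0; π[37]=1 (border 'b')
j=38 s[j]='a': π[38]=2 (border 'ba')

[0, 0, 1, 2, 0, 0, 1, 1, 2, 0, 1, 1, 2, 3, 4, 3, 4, 3, 1, 1, 2, 3, 4, 3, 1, 2, 0, 0, 1, 1, 2, 3, 1, 1, 2, 3, 1, 1, 2]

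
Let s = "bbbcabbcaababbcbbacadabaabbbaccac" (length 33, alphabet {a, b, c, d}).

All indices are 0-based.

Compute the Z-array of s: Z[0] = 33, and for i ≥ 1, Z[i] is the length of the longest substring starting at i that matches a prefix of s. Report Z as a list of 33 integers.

[33, 2, 1, 0, 0, 2, 1, 0, 0, 0, 1, 0, 2, 1, 0, 2, 1, 0, 0, 0, 0, 0, 1, 0, 0, 3, 2, 1, 0, 0, 0, 0, 0]

Z[0]=33
i=1: outside box; Z[1]=2 scan→box=[1,3)
i=2: min(r-i=1, Z[1]=2)=1; Z[2]=1
i=3: outside box; Z[3]=0
i=4: outside box; Z[4]=0
i=5: outside box; Z[5]=2 scan→box=[5,7)
i=6: min(r-i=1, Z[1]=2)=1; Z[6]=1
i=7: outside box; Z[7]=0
i=8: outside box; Z[8]=0
i=9: outside box; Z[9]=0
i=10: outside box; Z[10]=1 scan→box=[10,11)
i=11: outside box; Z[11]=0
i=12: outside box; Z[12]=2 scan→box=[12,14)
i=13: min(r-i=1, Z[1]=2)=1; Z[13]=1
i=14: outside box; Z[14]=0
i=15: outside box; Z[15]=2 scan→box=[15,17)
i=16: min(r-i=1, Z[1]=2)=1; Z[16]=1
i=17: outside box; Z[17]=0
i=18: outside box; Z[18]=0
i=19: outside box; Z[19]=0
i=20: outside box; Z[20]=0
i=21: outside box; Z[21]=0
i=22: outside box; Z[22]=1 scan→box=[22,23)
i=23: outside box; Z[23]=0
i=24: outside box; Z[24]=0
i=25: outside box; Z[25]=3 scan→box=[25,28)
i=26: min(r-i=2, Z[1]=2)=2; Z[26]=2
i=27: min(r-i=1, Z[2]=1)=1; Z[27]=1
i=28: outside box; Z[28]=0
i=29: outside box; Z[29]=0
i=30: outside box; Z[30]=0
i=31: outside box; Z[31]=0
i=32: outside box; Z[32]=0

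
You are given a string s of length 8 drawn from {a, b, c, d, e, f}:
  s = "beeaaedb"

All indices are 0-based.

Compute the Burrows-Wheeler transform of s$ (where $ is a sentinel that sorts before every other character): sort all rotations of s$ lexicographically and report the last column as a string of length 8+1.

bead$eeab

rank  rotation   last
    0  $beeaaedb  b
    1  aaedb$bee  e
    2  aedb$beea  a
    3  b$beeaaed  d
    4  beeaaedb$  $
    5  db$beeaae  e
    6  eaaedb$be  e
    7  edb$beeaa  a
    8  eeaaedb$b  b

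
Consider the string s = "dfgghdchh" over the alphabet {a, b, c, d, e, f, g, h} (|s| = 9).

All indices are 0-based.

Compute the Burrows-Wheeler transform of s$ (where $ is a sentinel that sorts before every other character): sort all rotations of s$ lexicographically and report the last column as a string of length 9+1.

rank  rotation    last
    0  $dfgghdchh  h
    1  chh$dfgghd  d
    2  dchh$dfggh  h
    3  dfgghdchh$  $
    4  fgghdchh$d  d
    5  gghdchh$df  f
    6  ghdchh$dfg  g
    7  h$dfgghdch  h
    8  hdchh$dfgg  g
    9  hh$dfgghdc  c

hdh$dfghgc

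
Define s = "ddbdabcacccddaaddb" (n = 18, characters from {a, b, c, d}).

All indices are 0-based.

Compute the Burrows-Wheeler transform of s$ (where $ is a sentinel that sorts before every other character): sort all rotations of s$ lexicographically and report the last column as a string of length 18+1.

bddcadadbaccdbddca$

rank  rotation             last
    0  $ddbdabcacccddaaddb  b
    1  aaddb$ddbdabcacccdd  d
    2  abcacccddaaddb$ddbd  d
    3  acccddaaddb$ddbdabc  c
    4  addb$ddbdabcacccdda  a
    5  b$ddbdabcacccddaadd  d
    6  bcacccddaaddb$ddbda  a
    7  bdabcacccddaaddb$dd  d
    8  cacccddaaddb$ddbdab  b
    9  cccddaaddb$ddbdabca  a
   10  ccddaaddb$ddbdabcac  c
   11  cddaaddb$ddbdabcacc  c
   12  daaddb$ddbdabcacccd  d
   13  dabcacccddaaddb$ddb  b
   14  db$ddbdabcacccddaad  d
   15  dbdabcacccddaaddb$d  d
   16  ddaaddb$ddbdabcaccc  c
   17  ddb$ddbdabcacccddaa  a
   18  ddbdabcacccddaaddb$  $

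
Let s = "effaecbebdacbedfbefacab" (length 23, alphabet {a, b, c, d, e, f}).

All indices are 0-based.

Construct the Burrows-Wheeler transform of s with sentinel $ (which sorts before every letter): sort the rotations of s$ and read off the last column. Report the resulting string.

bcfdfaeccfaeabebabb$efde

rank  rotation                  last
    0  $effaecbebdacbedfbefacab  b
    1  ab$effaecbebdacbedfbefac  c
    2  acab$effaecbebdacbedfbef  f
    3  acbedfbefacab$effaecbebd  d
    4  aecbebdacbedfbefacab$eff  f
    5  b$effaecbebdacbedfbefaca  a
    6  bdacbedfbefacab$effaecbe  e
    7  bebdacbedfbefacab$effaec  c
    8  bedfbefacab$effaecbebdac  c
    9  befacab$effaecbebdacbedf  f
   10  cab$effaecbebdacbedfbefa  a
   11  cbebdacbedfbefacab$effae  e
   12  cbedfbefacab$effaecbebda  a
   13  dacbedfbefacab$effaecbeb  b
   14  dfbefacab$effaecbebdacbe  e
   15  ebdacbedfbefacab$effaecb  b
   16  ecbebdacbedfbefacab$effa  a
   17  edfbefacab$effaecbebdacb  b
   18  efacab$effaecbebdacbedfb  b
   19  effaecbebdacbedfbefacab$  $
   20  facab$effaecbebdacbedfbe  e
   21  faecbebdacbedfbefacab$ef  f
   22  fbefacab$effaecbebdacbed  d
   23  ffaecbebdacbedfbefacab$e  e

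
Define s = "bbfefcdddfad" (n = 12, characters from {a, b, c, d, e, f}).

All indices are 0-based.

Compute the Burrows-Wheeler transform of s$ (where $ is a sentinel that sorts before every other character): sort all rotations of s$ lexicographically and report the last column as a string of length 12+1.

df$bfacddfdeb

rank  rotation       last
    0  $bbfefcdddfad  d
    1  ad$bbfefcdddf  f
    2  bbfefcdddfad$  $
    3  bfefcdddfad$b  b
    4  cdddfad$bbfef  f
    5  d$bbfefcdddfa  a
    6  dddfad$bbfefc  c
    7  ddfad$bbfefcd  d
    8  dfad$bbfefcdd  d
    9  efcdddfad$bbf  f
   10  fad$bbfefcddd  d
   11  fcdddfad$bbfe  e
   12  fefcdddfad$bb  b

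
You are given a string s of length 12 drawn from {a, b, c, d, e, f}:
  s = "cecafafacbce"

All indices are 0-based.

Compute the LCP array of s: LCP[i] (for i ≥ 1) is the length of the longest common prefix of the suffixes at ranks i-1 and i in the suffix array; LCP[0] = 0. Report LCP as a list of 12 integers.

[0, 1, 3, 0, 0, 1, 1, 2, 0, 1, 0, 2]

sorted suffixes:
  #0 SA[0]=7  'acbce'
  #1 SA[1]=5  'afacbce'
  #2 SA[2]=3  'afafacbce'
  #3 SA[3]=9  'bce'
  #4 SA[4]=2  'cafafacbce'
  #5 SA[5]=8  'cbce'
  #6 SA[6]=10  'ce'
  #7 SA[7]=0  'cecafafacbce'
  #8 SA[8]=11  'e'
  #9 SA[9]=1  'ecafafacbce'
  #10 SA[10]=6  'facbce'
  #11 SA[11]=4  'fafacbce'

SA = [7, 5, 3, 9, 2, 8, 10, 0, 11, 1, 6, 4]
[i] adj suffixes → lcp
  [1] 7/5 → 1 ('a')
  [2] 5/3 → 3 ('afa')
  [3] 3/9 → 0 ('')
  [4] 9/2 → 0 ('')
  [5] 2/8 → 1 ('c')
  [6] 8/10 → 1 ('c')
  [7] 10/0 → 2 ('ce')
  [8] 0/11 → 0 ('')
  [9] 11/1 → 1 ('e')
  [10] 1/6 → 0 ('')
  [11] 6/4 → 2 ('fa')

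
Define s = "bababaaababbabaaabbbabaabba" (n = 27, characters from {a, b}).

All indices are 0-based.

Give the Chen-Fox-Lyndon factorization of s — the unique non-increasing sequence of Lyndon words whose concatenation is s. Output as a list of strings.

emit factor 1: 'b' (i=0, period=1)
emit factor 2: 'ab' (i=1, period=2)
emit factor 3: 'ab' (i=3, period=2)
emit factor 4: 'aaababbabaaabbbabaabb' (i=5, period=21)
emit factor 5: 'a' (i=26, period=1)

["b", "ab", "ab", "aaababbabaaabbbabaabb", "a"]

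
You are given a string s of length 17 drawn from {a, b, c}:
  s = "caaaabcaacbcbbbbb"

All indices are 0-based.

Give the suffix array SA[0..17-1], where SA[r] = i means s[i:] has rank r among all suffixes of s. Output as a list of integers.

[1, 2, 3, 7, 4, 8, 16, 15, 14, 13, 12, 5, 10, 0, 6, 11, 9]

sorted suffixes:
  #0 SA[0]=1  'aaaabcaacbcbbbbb'
  #1 SA[1]=2  'aaabcaacbcbbbbb'
  #2 SA[2]=3  'aabcaacbcbbbbb'
  #3 SA[3]=7  'aacbcbbbbb'
  #4 SA[4]=4  'abcaacbcbbbbb'
  #5 SA[5]=8  'acbcbbbbb'
  #6 SA[6]=16  'b'
  #7 SA[7]=15  'bb'
  #8 SA[8]=14  'bbb'
  #9 SA[9]=13  'bbbb'
  #10 SA[10]=12  'bbbbb'
  #11 SA[11]=5  'bcaacbcbbbbb'
  #12 SA[12]=10  'bcbbbbb'
  #13 SA[13]=0  'caaaabcaacbcbbbbb'
  #14 SA[14]=6  'caacbcbbbbb'
  #15 SA[15]=11  'cbbbbb'
  #16 SA[16]=9  'cbcbbbbb'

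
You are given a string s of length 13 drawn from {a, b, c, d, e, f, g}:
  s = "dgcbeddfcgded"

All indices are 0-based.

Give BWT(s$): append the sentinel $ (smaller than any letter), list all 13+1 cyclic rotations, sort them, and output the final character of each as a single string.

dcgfeegd$dbddc

rank  rotation        last
    0  $dgcbeddfcgded  d
    1  beddfcgded$dgc  c
    2  cbeddfcgded$dg  g
    3  cgded$dgcbeddf  f
    4  d$dgcbeddfcgde  e
    5  ddfcgded$dgcbe  e
    6  ded$dgcbeddfcg  g
    7  dfcgded$dgcbed  d
    8  dgcbeddfcgded$  $
    9  ed$dgcbeddfcgd  d
   10  eddfcgded$dgcb  b
   11  fcgded$dgcbedd  d
   12  gcbeddfcgded$d  d
   13  gded$dgcbeddfc  c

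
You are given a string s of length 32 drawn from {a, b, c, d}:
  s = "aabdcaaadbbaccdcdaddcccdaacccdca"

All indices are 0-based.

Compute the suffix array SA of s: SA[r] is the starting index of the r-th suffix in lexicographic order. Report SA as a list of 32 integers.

rank | idx | suffix
   0 |  31 | a
   1 |   5 | aaadbbaccdcdaddcccdaacccdca
   2 |   0 | aabdcaaadbbaccdcdaddcccdaacccdca
   3 |  24 | aacccdca
   4 |   6 | aadbbaccdcdaddcccdaacccdca
   5 |   1 | abdcaaadbbaccdcdaddcccdaacccdca
   6 |  25 | acccdca
   7 |  11 | accdcdaddcccdaacccdca
   8 |   7 | adbbaccdcdaddcccdaacccdca
   9 |  17 | addcccdaacccdca
  10 |  10 | baccdcdaddcccdaacccdca
  11 |   9 | bbaccdcdaddcccdaacccdca
  12 |   2 | bdcaaadbbaccdcdaddcccdaacccdca
  13 |  30 | ca
  14 |   4 | caaadbbaccdcdaddcccdaacccdca
  15 |  20 | cccdaacccdca
  16 |  26 | cccdca
  17 |  21 | ccdaacccdca
  18 |  27 | ccdca
  19 |  12 | ccdcdaddcccdaacccdca
  20 |  22 | cdaacccdca
  21 |  15 | cdaddcccdaacccdca
  22 |  28 | cdca
  23 |  13 | cdcdaddcccdaacccdca
  24 |  23 | daacccdca
  25 |  16 | daddcccdaacccdca
  26 |   8 | dbbaccdcdaddcccdaacccdca
  27 |  29 | dca
  28 |   3 | dcaaadbbaccdcdaddcccdaacccdca
  29 |  19 | dcccdaacccdca
  30 |  14 | dcdaddcccdaacccdca
  31 |  18 | ddcccdaacccdca

[31, 5, 0, 24, 6, 1, 25, 11, 7, 17, 10, 9, 2, 30, 4, 20, 26, 21, 27, 12, 22, 15, 28, 13, 23, 16, 8, 29, 3, 19, 14, 18]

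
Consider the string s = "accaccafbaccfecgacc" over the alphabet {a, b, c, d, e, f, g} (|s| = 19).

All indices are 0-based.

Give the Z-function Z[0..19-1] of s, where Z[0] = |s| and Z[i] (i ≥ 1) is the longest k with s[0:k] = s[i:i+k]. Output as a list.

Z[0]=19
i=1: fresh scan; Z[1]=0
i=2: fresh scan; Z[2]=0
i=3: fresh scan; Z[3]=4 grow→box=[3,7)
i=4: min(r-i=3, Z[1]=0)=0; Z[4]=0
i=5: min(r-i=2, Z[2]=0)=0; Z[5]=0
i=6: min(r-i=1, Z[3]=4)=1; Z[6]=1
i=7: fresh scan; Z[7]=0
i=8: fresh scan; Z[8]=0
i=9: fresh scan; Z[9]=3 grow→box=[9,12)
i=10: min(r-i=2, Z[1]=0)=0; Z[10]=0
i=11: min(r-i=1, Z[2]=0)=0; Z[11]=0
i=12: fresh scan; Z[12]=0
i=13: fresh scan; Z[13]=0
i=14: fresh scan; Z[14]=0
i=15: fresh scan; Z[15]=0
i=16: fresh scan; Z[16]=3 grow→box=[16,19)
i=17: min(r-i=2, Z[1]=0)=0; Z[17]=0
i=18: min(r-i=1, Z[2]=0)=0; Z[18]=0

[19, 0, 0, 4, 0, 0, 1, 0, 0, 3, 0, 0, 0, 0, 0, 0, 3, 0, 0]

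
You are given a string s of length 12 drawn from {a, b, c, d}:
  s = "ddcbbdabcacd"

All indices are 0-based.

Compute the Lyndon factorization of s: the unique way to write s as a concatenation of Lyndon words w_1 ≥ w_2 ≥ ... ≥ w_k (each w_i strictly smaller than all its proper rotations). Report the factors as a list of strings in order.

emit factor 1: 'd' (i=0, period=1)
emit factor 2: 'd' (i=1, period=1)
emit factor 3: 'c' (i=2, period=1)
emit factor 4: 'bbd' (i=3, period=3)
emit factor 5: 'abcacd' (i=6, period=6)

["d", "d", "c", "bbd", "abcacd"]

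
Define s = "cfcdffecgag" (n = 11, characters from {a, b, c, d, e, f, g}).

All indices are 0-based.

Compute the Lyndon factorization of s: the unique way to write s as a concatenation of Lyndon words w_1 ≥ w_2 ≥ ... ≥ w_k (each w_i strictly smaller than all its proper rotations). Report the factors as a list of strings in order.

emit factor 1: 'cf' (i=0, period=2)
emit factor 2: 'cdffecg' (i=2, period=7)
emit factor 3: 'ag' (i=9, period=2)

["cf", "cdffecg", "ag"]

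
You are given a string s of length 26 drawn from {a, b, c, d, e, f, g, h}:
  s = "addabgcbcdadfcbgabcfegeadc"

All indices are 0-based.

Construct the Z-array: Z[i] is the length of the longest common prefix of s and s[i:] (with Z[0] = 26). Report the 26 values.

Z[0]=26
i=1: i≥r, start 0; Z[1]=0
i=2: i≥r, start 0; Z[2]=0
i=3: i≥r, start 0; Z[3]=1 scan→box=[3,4)
i=4: i≥r, start 0; Z[4]=0
i=5: i≥r, start 0; Z[5]=0
i=6: i≥r, start 0; Z[6]=0
i=7: i≥r, start 0; Z[7]=0
i=8: i≥r, start 0; Z[8]=0
i=9: i≥r, start 0; Z[9]=0
i=10: i≥r, start 0; Z[10]=2 scan→box=[10,12)
i=11: min(r-i=1, Z[1]=0)=0; Z[11]=0
i=12: i≥r, start 0; Z[12]=0
i=13: i≥r, start 0; Z[13]=0
i=14: i≥r, start 0; Z[14]=0
i=15: i≥r, start 0; Z[15]=0
i=16: i≥r, start 0; Z[16]=1 scan→box=[16,17)
i=17: i≥r, start 0; Z[17]=0
i=18: i≥r, start 0; Z[18]=0
i=19: i≥r, start 0; Z[19]=0
i=20: i≥r, start 0; Z[20]=0
i=21: i≥r, start 0; Z[21]=0
i=22: i≥r, start 0; Z[22]=0
i=23: i≥r, start 0; Z[23]=2 scan→box=[23,25)
i=24: min(r-i=1, Z[1]=0)=0; Z[24]=0
i=25: i≥r, start 0; Z[25]=0

[26, 0, 0, 1, 0, 0, 0, 0, 0, 0, 2, 0, 0, 0, 0, 0, 1, 0, 0, 0, 0, 0, 0, 2, 0, 0]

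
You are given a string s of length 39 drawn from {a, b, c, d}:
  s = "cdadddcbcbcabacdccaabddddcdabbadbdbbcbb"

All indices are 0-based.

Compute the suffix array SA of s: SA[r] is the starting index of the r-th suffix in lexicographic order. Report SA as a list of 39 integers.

[18, 11, 27, 19, 13, 30, 2, 38, 12, 29, 37, 28, 34, 9, 35, 7, 32, 20, 17, 10, 36, 8, 6, 16, 25, 0, 14, 26, 1, 33, 31, 5, 15, 24, 4, 23, 3, 22, 21]

sorted suffixes:
  #0 SA[0]=18  'aabddddcdabbadbdbbcbb'
  #1 SA[1]=11  'abacdccaabddddcdabbadbdbbcbb'
  #2 SA[2]=27  'abbadbdbbcbb'
  #3 SA[3]=19  'abddddcdabbadbdbbcbb'
  #4 SA[4]=13  'acdccaabddddcdabbadbdbbcbb'
  #5 SA[5]=30  'adbdbbcbb'
  #6 SA[6]=2  'adddcbcbcabacdccaabddddcdabbadbdbbcbb'
  #7 SA[7]=38  'b'
  #8 SA[8]=12  'bacdccaabddddcdabbadbdbbcbb'
  #9 SA[9]=29  'badbdbbcbb'
  #10 SA[10]=37  'bb'
  #11 SA[11]=28  'bbadbdbbcbb'
  #12 SA[12]=34  'bbcbb'
  #13 SA[13]=9  'bcabacdccaabddddcdabbadbdbbcbb'
  #14 SA[14]=35  'bcbb'
  #15 SA[15]=7  'bcbcabacdccaabddddcdabbadbdbbcbb'
  #16 SA[16]=32  'bdbbcbb'
  #17 SA[17]=20  'bddddcdabbadbdbbcbb'
  #18 SA[18]=17  'caabddddcdabbadbdbbcbb'
  #19 SA[19]=10  'cabacdccaabddddcdabbadbdbbcbb'
  #20 SA[20]=36  'cbb'
  #21 SA[21]=8  'cbcabacdccaabddddcdabbadbdbbcbb'
  #22 SA[22]=6  'cbcbcabacdccaabddddcdabbadbdbbcbb'
  #23 SA[23]=16  'ccaabddddcdabbadbdbbcbb'
  #24 SA[24]=25  'cdabbadbdbbcbb'
  #25 SA[25]=0  'cdadddcbcbcabacdccaabddddcdabbadbdbbcbb'
  #26 SA[26]=14  'cdccaabddddcdabbadbdbbcbb'
  #27 SA[27]=26  'dabbadbdbbcbb'
  #28 SA[28]=1  'dadddcbcbcabacdccaabddddcdabbadbdbbcbb'
  #29 SA[29]=33  'dbbcbb'
  #30 SA[30]=31  'dbdbbcbb'
  #31 SA[31]=5  'dcbcbcabacdccaabddddcdabbadbdbbcbb'
  #32 SA[32]=15  'dccaabddddcdabbadbdbbcbb'
  #33 SA[33]=24  'dcdabbadbdbbcbb'
  #34 SA[34]=4  'ddcbcbcabacdccaabddddcdabbadbdbbcbb'
  #35 SA[35]=23  'ddcdabbadbdbbcbb'
  #36 SA[36]=3  'dddcbcbcabacdccaabddddcdabbadbdbbcbb'
  #37 SA[37]=22  'dddcdabbadbdbbcbb'
  #38 SA[38]=21  'ddddcdabbadbdbbcbb'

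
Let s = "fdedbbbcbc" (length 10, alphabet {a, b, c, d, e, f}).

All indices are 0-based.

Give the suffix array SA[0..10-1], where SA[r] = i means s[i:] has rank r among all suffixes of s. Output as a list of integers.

[4, 5, 8, 6, 9, 7, 3, 1, 2, 0]

rank→(start, suffix):
  0 → (4, 'bbbcbc')
  1 → (5, 'bbcbc')
  2 → (8, 'bc')
  3 → (6, 'bcbc')
  4 → (9, 'c')
  5 → (7, 'cbc')
  6 → (3, 'dbbbcbc')
  7 → (1, 'dedbbbcbc')
  8 → (2, 'edbbbcbc')
  9 → (0, 'fdedbbbcbc')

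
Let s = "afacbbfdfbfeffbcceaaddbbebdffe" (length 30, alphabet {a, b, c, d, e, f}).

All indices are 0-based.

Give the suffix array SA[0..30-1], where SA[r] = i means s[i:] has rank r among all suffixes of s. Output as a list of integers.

[18, 2, 19, 0, 22, 4, 14, 25, 23, 5, 9, 3, 15, 16, 21, 20, 7, 26, 29, 17, 24, 11, 1, 13, 8, 6, 28, 10, 12, 27]

rank | idx | suffix
   0 |  18 | aaddbbebdffe
   1 |   2 | acbbfdfbfeffbcceaaddbbebdffe
   2 |  19 | addbbebdffe
   3 |   0 | afacbbfdfbfeffbcceaaddbbebdffe
   4 |  22 | bbebdffe
   5 |   4 | bbfdfbfeffbcceaaddbbebdffe
   6 |  14 | bcceaaddbbebdffe
   7 |  25 | bdffe
   8 |  23 | bebdffe
   9 |   5 | bfdfbfeffbcceaaddbbebdffe
  10 |   9 | bfeffbcceaaddbbebdffe
  11 |   3 | cbbfdfbfeffbcceaaddbbebdffe
  12 |  15 | cceaaddbbebdffe
  13 |  16 | ceaaddbbebdffe
  14 |  21 | dbbebdffe
  15 |  20 | ddbbebdffe
  16 |   7 | dfbfeffbcceaaddbbebdffe
  17 |  26 | dffe
  18 |  29 | e
  19 |  17 | eaaddbbebdffe
  20 |  24 | ebdffe
  21 |  11 | effbcceaaddbbebdffe
  22 |   1 | facbbfdfbfeffbcceaaddbbebdffe
  23 |  13 | fbcceaaddbbebdffe
  24 |   8 | fbfeffbcceaaddbbebdffe
  25 |   6 | fdfbfeffbcceaaddbbebdffe
  26 |  28 | fe
  27 |  10 | feffbcceaaddbbebdffe
  28 |  12 | ffbcceaaddbbebdffe
  29 |  27 | ffe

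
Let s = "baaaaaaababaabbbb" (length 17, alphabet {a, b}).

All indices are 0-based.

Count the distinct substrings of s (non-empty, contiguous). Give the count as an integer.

rank→(start, suffix):
  0 → (1, 'aaaaaaababaabbbb')
  1 → (2, 'aaaaaababaabbbb')
  2 → (3, 'aaaaababaabbbb')
  3 → (4, 'aaaababaabbbb')
  4 → (5, 'aaababaabbbb')
  5 → (6, 'aababaabbbb')
  6 → (11, 'aabbbb')
  7 → (9, 'abaabbbb')
  8 → (7, 'ababaabbbb')
  9 → (12, 'abbbb')
  10 → (16, 'b')
  11 → (0, 'baaaaaaababaabbbb')
  12 → (10, 'baabbbb')
  13 → (8, 'babaabbbb')
  14 → (15, 'bb')
  15 → (14, 'bbb')
  16 → (13, 'bbbb')

SA = [1, 2, 3, 4, 5, 6, 11, 9, 7, 12, 16, 0, 10, 8, 15, 14, 13]
i: (SA[i-1],SA[i]) lcp shared
  1: (1,2) 6 'aaaaaa'
  2: (2,3) 5 'aaaaa'
  3: (3,4) 4 'aaaa'
  4: (4,5) 3 'aaa'
  5: (5,6) 2 'aa'
  6: (6,11) 3 'aab'
  7: (11,9) 1 'a'
  8: (9,7) 3 'aba'
  9: (7,12) 2 'ab'
  10: (12,16) 0 ''
  11: (16,0) 1 'b'
  12: (0,10) 3 'baa'
  13: (10,8) 2 'ba'
  14: (8,15) 1 'b'
  15: (15,14) 2 'bb'
  16: (14,13) 3 'bbb'

n(n+1)/2 = 17·18/2 = 153
Σ LCP = 0 + 6 + 5 + 4 + 3 + 2 + 3 + 1 + 3 + 2 + 0 + 1 + 3 + 2 + 1 + 2 + 3 = 41
distinct = 153 − 41 = 112

112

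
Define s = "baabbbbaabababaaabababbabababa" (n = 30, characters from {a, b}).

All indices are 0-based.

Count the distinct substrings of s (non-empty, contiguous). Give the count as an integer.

sorted suffixes:
  #0 SA[0]=29  'a'
  #1 SA[1]=14  'aaabababbabababa'
  #2 SA[2]=7  'aabababaaabababbabababa'
  #3 SA[3]=15  'aabababbabababa'
  #4 SA[4]=1  'aabbbbaabababaaabababbabababa'
  #5 SA[5]=27  'aba'
  #6 SA[6]=12  'abaaabababbabababa'
  #7 SA[7]=25  'ababa'
  #8 SA[8]=10  'ababaaabababbabababa'
  #9 SA[9]=23  'abababa'
  #10 SA[10]=8  'abababaaabababbabababa'
  #11 SA[11]=16  'abababbabababa'
  #12 SA[12]=18  'ababbabababa'
  #13 SA[13]=20  'abbabababa'
  #14 SA[14]=2  'abbbbaabababaaabababbabababa'
  #15 SA[15]=28  'ba'
  #16 SA[16]=13  'baaabababbabababa'
  #17 SA[17]=6  'baabababaaabababbabababa'
  #18 SA[18]=0  'baabbbbaabababaaabababbabababa'
  #19 SA[19]=26  'baba'
  #20 SA[20]=11  'babaaabababbabababa'
  #21 SA[21]=24  'bababa'
  #22 SA[22]=9  'bababaaabababbabababa'
  #23 SA[23]=22  'babababa'
  #24 SA[24]=17  'bababbabababa'
  #25 SA[25]=19  'babbabababa'
  #26 SA[26]=5  'bbaabababaaabababbabababa'
  #27 SA[27]=21  'bbabababa'
  #28 SA[28]=4  'bbbaabababaaabababbabababa'
  #29 SA[29]=3  'bbbbaabababaaabababbabababa'

SA = [29, 14, 7, 15, 1, 27, 12, 25, 10, 23, 8, 16, 18, 20, 2, 28, 13, 6, 0, 26, 11, 24, 9, 22, 17, 19, 5, 21, 4, 3]
[i] adj suffixes → lcp
  [1] 29/14 → 1 ('a')
  [2] 14/7 → 2 ('aa')
  [3] 7/15 → 7 ('aababab')
  [4] 15/1 → 3 ('aab')
  [5] 1/27 → 1 ('a')
  [6] 27/12 → 3 ('aba')
  [7] 12/25 → 3 ('aba')
  [8] 25/10 → 5 ('ababa')
  [9] 10/23 → 5 ('ababa')
  [10] 23/8 → 7 ('abababa')
  [11] 8/16 → 6 ('ababab')
  [12] 16/18 → 4 ('abab')
  [13] 18/20 → 2 ('ab')
  [14] 20/2 → 3 ('abb')
  [15] 2/28 → 0 ('')
  [16] 28/13 → 2 ('ba')
  [17] 13/6 → 3 ('baa')
  [18] 6/0 → 4 ('baab')
  [19] 0/26 → 2 ('ba')
  [20] 26/11 → 4 ('baba')
  [21] 11/24 → 4 ('baba')
  [22] 24/9 → 6 ('bababa')
  [23] 9/22 → 6 ('bababa')
  [24] 22/17 → 5 ('babab')
  [25] 17/19 → 3 ('bab')
  [26] 19/5 → 1 ('b')
  [27] 5/21 → 3 ('bba')
  [28] 21/4 → 2 ('bb')
  [29] 4/3 → 3 ('bbb')

n(n+1)/2 = 30·31/2 = 465
Σ LCP = 0 + 1 + 2 + 7 + 3 + 1 + 3 + 3 + 5 + 5 + 7 + 6 + 4 + 2 + 3 + 0 + 2 + 3 + 4 + 2 + 4 + 4 + 6 + 6 + 5 + 3 + 1 + 3 + 2 + 3 = 100
distinct = 465 − 100 = 365

365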